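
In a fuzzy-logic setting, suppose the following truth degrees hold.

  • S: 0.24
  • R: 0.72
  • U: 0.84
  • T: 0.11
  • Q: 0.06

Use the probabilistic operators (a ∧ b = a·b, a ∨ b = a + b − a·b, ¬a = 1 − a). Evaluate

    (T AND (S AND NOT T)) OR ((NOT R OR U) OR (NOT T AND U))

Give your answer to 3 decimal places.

NOT T = 1 − 0.1100 = 0.8900
S AND NOT T = a·b on (0.2400, 0.8900) = 0.2136
T AND (S AND NOT T) = a·b on (0.1100, 0.2136) = 0.0235
NOT R = 1 − 0.7200 = 0.2800
NOT R OR U = a + b − a·b on (0.2800, 0.8400) = 0.8848
NOT T = 1 − 0.1100 = 0.8900
NOT T AND U = a·b on (0.8900, 0.8400) = 0.7476
(NOT R OR U) OR (NOT T AND U) = a + b − a·b on (0.8848, 0.7476) = 0.9709
(T AND (S AND NOT T)) OR ((NOT R OR U) OR (NOT T AND U)) = a + b − a·b on (0.0235, 0.9709) = 0.9716

0.972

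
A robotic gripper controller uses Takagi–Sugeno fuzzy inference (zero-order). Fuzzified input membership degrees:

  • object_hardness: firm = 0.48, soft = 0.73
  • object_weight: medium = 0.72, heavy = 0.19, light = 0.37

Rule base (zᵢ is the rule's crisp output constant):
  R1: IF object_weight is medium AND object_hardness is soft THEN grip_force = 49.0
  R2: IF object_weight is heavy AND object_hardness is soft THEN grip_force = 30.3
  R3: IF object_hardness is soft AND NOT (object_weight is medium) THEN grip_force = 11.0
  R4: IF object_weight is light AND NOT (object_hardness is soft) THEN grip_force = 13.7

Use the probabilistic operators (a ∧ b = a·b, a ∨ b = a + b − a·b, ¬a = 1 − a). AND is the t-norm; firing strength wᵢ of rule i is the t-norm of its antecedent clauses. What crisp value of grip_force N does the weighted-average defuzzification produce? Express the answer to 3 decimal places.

R1 (z=49.0): medium=0.72, soft=0.73; AND[a·b] → w = 0.5256
R2 (z=30.3): heavy=0.19, soft=0.73; AND[a·b] → w = 0.1387
R3 (z=11.0): soft=0.73, ¬medium=1−0.72=0.28; AND[a·b] → w = 0.2044
R4 (z=13.7): light=0.37, ¬soft=1−0.73=0.27; AND[a·b] → w = 0.0999
Weighted average = (0.5256·49.0 + 0.1387·30.3 + 0.2044·11.0 + 0.0999·13.7) / (0.5256 + 0.1387 + 0.2044 + 0.0999)
  = 33.5740 / 0.9686 = 34.662

34.662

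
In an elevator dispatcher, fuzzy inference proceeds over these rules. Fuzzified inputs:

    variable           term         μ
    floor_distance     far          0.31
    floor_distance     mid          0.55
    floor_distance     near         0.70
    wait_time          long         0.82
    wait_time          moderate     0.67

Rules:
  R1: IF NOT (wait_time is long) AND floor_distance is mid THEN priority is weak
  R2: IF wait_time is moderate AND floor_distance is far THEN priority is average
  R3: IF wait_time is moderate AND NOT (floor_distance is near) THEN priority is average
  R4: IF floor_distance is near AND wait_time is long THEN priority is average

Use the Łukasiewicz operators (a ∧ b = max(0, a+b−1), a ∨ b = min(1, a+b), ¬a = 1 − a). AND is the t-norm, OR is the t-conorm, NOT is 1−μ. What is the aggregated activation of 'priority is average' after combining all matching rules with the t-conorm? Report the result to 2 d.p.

0.52

R1: ¬long=1−0.82=0.18, mid=0.55; AND[max(0, a+b−1)] → w = 0.00
R2: moderate=0.67, far=0.31; AND[max(0, a+b−1)] → w = 0.00
R3: moderate=0.67, ¬near=1−0.70=0.30; AND[max(0, a+b−1)] → w = 0.00
R4: near=0.70, long=0.82; AND[max(0, a+b−1)] → w = 0.52
Rules with consequent 'average': {R2, R3, R4} → strengths 0.00, 0.00, 0.52
Aggregate via t-conorm [min(1, a+b)]: 0.52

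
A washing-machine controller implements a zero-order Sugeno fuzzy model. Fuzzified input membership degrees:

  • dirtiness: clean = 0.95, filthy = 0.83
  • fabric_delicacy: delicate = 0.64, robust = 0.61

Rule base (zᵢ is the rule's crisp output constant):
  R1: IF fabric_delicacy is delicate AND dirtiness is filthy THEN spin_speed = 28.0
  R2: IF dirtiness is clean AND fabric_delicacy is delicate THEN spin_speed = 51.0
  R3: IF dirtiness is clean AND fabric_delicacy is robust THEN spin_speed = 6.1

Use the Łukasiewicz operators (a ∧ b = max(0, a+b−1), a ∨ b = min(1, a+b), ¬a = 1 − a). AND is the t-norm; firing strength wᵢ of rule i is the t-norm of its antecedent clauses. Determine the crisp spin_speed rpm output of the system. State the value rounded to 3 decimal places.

28.806

R1 (z=28.0): delicate=0.64, filthy=0.83; AND[max(0, a+b−1)] → w = 0.47
R2 (z=51.0): clean=0.95, delicate=0.64; AND[max(0, a+b−1)] → w = 0.59
R3 (z=6.1): clean=0.95, robust=0.61; AND[max(0, a+b−1)] → w = 0.56
Weighted average = (0.47·28.0 + 0.59·51.0 + 0.56·6.1) / (0.47 + 0.59 + 0.56)
  = 46.6660 / 1.6200 = 28.806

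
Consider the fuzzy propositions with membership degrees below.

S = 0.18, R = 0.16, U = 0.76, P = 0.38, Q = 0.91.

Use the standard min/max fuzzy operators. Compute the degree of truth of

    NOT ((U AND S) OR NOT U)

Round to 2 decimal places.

U AND S = min(a, b) on (0.76, 0.18) = 0.18
NOT U = 1 − 0.76 = 0.24
(U AND S) OR NOT U = max(a, b) on (0.18, 0.24) = 0.24
NOT ((U AND S) OR NOT U) = 1 − 0.24 = 0.76

0.76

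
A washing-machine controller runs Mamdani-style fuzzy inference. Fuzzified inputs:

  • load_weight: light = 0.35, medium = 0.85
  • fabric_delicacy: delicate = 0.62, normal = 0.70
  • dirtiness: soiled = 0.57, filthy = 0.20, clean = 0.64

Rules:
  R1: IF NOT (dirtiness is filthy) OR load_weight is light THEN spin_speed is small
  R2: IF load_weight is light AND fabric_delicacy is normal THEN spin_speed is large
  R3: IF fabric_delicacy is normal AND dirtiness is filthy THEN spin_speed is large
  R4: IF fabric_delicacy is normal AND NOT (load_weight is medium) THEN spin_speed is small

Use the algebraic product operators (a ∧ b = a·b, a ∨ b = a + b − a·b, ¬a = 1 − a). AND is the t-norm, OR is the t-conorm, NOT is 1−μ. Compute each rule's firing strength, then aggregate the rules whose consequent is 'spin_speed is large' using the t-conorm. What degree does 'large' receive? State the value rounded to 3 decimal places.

R1: ¬filthy=1−0.20=0.80, light=0.35; OR[a + b − a·b] → w = 0.8700
R2: light=0.35, normal=0.70; AND[a·b] → w = 0.2450
R3: normal=0.70, filthy=0.20; AND[a·b] → w = 0.1400
R4: normal=0.70, ¬medium=1−0.85=0.15; AND[a·b] → w = 0.1050
Rules with consequent 'large': {R2, R3} → strengths 0.2450, 0.1400
Aggregate via t-conorm [a + b − a·b]: 0.3507

0.351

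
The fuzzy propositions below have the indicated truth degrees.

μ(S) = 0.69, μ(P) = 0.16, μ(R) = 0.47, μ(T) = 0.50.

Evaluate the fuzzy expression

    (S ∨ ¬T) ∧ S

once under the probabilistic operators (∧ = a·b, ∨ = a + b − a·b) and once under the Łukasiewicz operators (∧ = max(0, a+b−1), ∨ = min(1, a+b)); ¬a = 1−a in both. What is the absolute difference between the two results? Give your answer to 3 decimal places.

0.107

Under probabilistic:
  ¬T = 1 − 0.5000 = 0.5000
  S ∨ ¬T = a + b − a·b on (0.6900, 0.5000) = 0.8450
  (S ∨ ¬T) ∧ S = a·b on (0.8450, 0.6900) = 0.5830
  → value = 0.5830
Under Łukasiewicz:
  ¬T = 1 − 0.50 = 0.50
  S ∨ ¬T = min(1, a+b) on (0.69, 0.50) = 1.00
  (S ∨ ¬T) ∧ S = max(0, a+b−1) on (1.00, 0.69) = 0.69
  → value = 0.6900
|0.5830 − 0.6900| = 0.107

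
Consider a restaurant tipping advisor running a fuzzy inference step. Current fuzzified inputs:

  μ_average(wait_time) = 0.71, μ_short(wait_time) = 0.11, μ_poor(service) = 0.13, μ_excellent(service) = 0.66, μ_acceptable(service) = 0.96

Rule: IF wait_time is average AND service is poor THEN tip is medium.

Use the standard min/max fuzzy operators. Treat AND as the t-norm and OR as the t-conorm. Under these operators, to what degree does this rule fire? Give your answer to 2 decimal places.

firing strength: average=0.71, poor=0.13; AND[min(a, b)] → w = 0.13

0.13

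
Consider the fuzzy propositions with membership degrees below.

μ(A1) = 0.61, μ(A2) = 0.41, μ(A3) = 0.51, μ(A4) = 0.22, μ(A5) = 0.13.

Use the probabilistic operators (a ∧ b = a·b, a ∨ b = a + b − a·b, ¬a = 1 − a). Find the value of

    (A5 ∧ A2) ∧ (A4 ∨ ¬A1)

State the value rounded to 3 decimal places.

A5 ∧ A2 = a·b on (0.1300, 0.4100) = 0.0533
¬A1 = 1 − 0.6100 = 0.3900
A4 ∨ ¬A1 = a + b − a·b on (0.2200, 0.3900) = 0.5242
(A5 ∧ A2) ∧ (A4 ∨ ¬A1) = a·b on (0.0533, 0.5242) = 0.0279

0.028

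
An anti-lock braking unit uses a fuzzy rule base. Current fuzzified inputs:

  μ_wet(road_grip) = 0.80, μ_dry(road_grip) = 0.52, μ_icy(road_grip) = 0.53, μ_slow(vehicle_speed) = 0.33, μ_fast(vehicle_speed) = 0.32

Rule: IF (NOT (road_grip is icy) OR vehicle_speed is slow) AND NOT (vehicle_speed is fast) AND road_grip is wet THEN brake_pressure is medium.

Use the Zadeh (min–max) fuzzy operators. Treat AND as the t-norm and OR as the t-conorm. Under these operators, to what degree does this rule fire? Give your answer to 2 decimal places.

0.47

firing strength: (¬icy=1−0.53=0.47 OR slow=0.33) = 0.47; AND[min(a, b)] with ¬fast=1−0.32=0.68, wet=0.80 → w = 0.47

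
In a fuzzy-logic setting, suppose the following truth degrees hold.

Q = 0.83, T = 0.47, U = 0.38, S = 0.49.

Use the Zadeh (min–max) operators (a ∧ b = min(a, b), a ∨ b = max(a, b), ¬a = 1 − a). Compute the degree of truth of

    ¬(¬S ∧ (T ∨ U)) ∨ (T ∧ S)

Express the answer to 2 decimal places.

0.53

¬S = 1 − 0.49 = 0.51
T ∨ U = max(a, b) on (0.47, 0.38) = 0.47
¬S ∧ (T ∨ U) = min(a, b) on (0.51, 0.47) = 0.47
¬(¬S ∧ (T ∨ U)) = 1 − 0.47 = 0.53
T ∧ S = min(a, b) on (0.47, 0.49) = 0.47
¬(¬S ∧ (T ∨ U)) ∨ (T ∧ S) = max(a, b) on (0.53, 0.47) = 0.53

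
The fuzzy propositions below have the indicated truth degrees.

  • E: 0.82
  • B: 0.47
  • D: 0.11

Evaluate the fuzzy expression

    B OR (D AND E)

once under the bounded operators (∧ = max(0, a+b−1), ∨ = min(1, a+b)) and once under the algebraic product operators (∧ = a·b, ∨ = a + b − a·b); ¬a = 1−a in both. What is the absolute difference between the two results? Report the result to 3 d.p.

0.048

Under bounded:
  D AND E = max(0, a+b−1) on (0.11, 0.82) = 0.00
  B OR (D AND E) = min(1, a+b) on (0.47, 0.00) = 0.47
  → value = 0.4700
Under algebraic product:
  D AND E = a·b on (0.1100, 0.8200) = 0.0902
  B OR (D AND E) = a + b − a·b on (0.4700, 0.0902) = 0.5178
  → value = 0.5178
|0.4700 − 0.5178| = 0.048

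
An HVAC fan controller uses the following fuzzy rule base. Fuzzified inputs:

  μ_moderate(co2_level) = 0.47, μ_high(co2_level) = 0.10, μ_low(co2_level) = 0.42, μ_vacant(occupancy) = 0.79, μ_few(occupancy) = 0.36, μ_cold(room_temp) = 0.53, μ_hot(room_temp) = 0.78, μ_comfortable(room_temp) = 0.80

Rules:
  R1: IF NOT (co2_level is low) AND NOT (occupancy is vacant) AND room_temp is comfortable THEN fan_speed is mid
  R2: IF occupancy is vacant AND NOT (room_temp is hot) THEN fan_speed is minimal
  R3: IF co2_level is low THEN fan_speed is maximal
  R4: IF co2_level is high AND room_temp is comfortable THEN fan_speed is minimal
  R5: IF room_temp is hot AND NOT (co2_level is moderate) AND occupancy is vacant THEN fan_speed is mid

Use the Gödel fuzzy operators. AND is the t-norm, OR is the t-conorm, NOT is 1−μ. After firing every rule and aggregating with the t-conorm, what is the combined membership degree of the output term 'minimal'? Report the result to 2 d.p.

R1: ¬low=1−0.42=0.58, ¬vacant=1−0.79=0.21, comfortable=0.80; AND[min(a, b)] → w = 0.21
R2: vacant=0.79, ¬hot=1−0.78=0.22; AND[min(a, b)] → w = 0.22
R3: low=0.42 → w = 0.42
R4: high=0.10, comfortable=0.80; AND[min(a, b)] → w = 0.10
R5: hot=0.78, ¬moderate=1−0.47=0.53, vacant=0.79; AND[min(a, b)] → w = 0.53
Rules with consequent 'minimal': {R2, R4} → strengths 0.22, 0.10
Aggregate via t-conorm [max(a, b)]: 0.22

0.22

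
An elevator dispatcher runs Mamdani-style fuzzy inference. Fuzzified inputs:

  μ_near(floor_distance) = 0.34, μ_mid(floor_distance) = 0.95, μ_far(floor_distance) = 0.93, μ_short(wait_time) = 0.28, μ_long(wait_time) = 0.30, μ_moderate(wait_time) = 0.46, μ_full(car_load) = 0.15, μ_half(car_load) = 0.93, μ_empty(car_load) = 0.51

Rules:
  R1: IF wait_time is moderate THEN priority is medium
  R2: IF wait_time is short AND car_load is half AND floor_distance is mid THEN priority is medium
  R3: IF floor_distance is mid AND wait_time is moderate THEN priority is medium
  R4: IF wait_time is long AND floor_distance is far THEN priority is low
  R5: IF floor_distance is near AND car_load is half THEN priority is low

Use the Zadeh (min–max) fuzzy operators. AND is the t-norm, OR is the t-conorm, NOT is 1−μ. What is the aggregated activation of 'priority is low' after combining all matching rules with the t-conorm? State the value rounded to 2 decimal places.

0.34

R1: moderate=0.46 → w = 0.46
R2: short=0.28, half=0.93, mid=0.95; AND[min(a, b)] → w = 0.28
R3: mid=0.95, moderate=0.46; AND[min(a, b)] → w = 0.46
R4: long=0.30, far=0.93; AND[min(a, b)] → w = 0.30
R5: near=0.34, half=0.93; AND[min(a, b)] → w = 0.34
Rules with consequent 'low': {R4, R5} → strengths 0.30, 0.34
Aggregate via t-conorm [max(a, b)]: 0.34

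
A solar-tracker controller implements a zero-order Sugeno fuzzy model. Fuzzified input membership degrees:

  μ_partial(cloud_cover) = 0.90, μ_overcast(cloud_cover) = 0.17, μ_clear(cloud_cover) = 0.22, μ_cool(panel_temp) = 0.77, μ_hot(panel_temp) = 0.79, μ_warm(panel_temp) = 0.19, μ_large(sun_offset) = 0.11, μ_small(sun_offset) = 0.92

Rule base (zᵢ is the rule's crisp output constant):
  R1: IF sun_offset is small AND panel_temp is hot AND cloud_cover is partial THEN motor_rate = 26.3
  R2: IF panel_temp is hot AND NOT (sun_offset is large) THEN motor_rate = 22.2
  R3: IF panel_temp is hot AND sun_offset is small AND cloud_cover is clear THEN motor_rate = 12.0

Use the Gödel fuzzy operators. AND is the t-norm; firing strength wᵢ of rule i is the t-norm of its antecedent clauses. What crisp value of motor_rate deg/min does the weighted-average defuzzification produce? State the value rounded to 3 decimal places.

22.753

R1 (z=26.3): small=0.92, hot=0.79, partial=0.90; AND[min(a, b)] → w = 0.79
R2 (z=22.2): hot=0.79, ¬large=1−0.11=0.89; AND[min(a, b)] → w = 0.79
R3 (z=12.0): hot=0.79, small=0.92, clear=0.22; AND[min(a, b)] → w = 0.22
Weighted average = (0.79·26.3 + 0.79·22.2 + 0.22·12.0) / (0.79 + 0.79 + 0.22)
  = 40.9550 / 1.8000 = 22.753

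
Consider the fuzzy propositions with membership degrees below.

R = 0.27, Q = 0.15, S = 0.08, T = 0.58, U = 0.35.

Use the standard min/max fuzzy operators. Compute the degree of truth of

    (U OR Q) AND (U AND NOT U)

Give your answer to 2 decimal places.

U OR Q = max(a, b) on (0.35, 0.15) = 0.35
NOT U = 1 − 0.35 = 0.65
U AND NOT U = min(a, b) on (0.35, 0.65) = 0.35
(U OR Q) AND (U AND NOT U) = min(a, b) on (0.35, 0.35) = 0.35

0.35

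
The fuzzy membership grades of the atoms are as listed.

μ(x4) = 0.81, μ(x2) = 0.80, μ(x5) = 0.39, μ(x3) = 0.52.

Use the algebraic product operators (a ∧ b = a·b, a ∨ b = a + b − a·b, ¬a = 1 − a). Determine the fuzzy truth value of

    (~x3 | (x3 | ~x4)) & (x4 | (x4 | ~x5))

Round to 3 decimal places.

0.787

~x3 = 1 − 0.5200 = 0.4800
~x4 = 1 − 0.8100 = 0.1900
x3 | ~x4 = a + b − a·b on (0.5200, 0.1900) = 0.6112
~x3 | (x3 | ~x4) = a + b − a·b on (0.4800, 0.6112) = 0.7978
~x5 = 1 − 0.3900 = 0.6100
x4 | ~x5 = a + b − a·b on (0.8100, 0.6100) = 0.9259
x4 | (x4 | ~x5) = a + b − a·b on (0.8100, 0.9259) = 0.9859
(~x3 | (x3 | ~x4)) & (x4 | (x4 | ~x5)) = a·b on (0.7978, 0.9859) = 0.7866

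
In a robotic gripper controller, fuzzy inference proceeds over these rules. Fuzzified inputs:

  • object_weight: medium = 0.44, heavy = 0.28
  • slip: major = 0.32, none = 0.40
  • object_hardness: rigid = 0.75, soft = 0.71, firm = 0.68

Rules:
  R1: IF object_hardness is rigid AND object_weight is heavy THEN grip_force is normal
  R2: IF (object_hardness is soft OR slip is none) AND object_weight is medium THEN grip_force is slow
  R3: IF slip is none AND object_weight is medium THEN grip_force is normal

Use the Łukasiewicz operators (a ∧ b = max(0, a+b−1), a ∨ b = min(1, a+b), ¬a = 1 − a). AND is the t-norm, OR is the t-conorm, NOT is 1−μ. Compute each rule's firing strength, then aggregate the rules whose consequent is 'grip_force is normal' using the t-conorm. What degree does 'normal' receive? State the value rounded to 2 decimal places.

0.03

R1: rigid=0.75, heavy=0.28; AND[max(0, a+b−1)] → w = 0.03
R2: (soft=0.71 OR none=0.40) = 1.00; AND[max(0, a+b−1)] with medium=0.44 → w = 0.44
R3: none=0.40, medium=0.44; AND[max(0, a+b−1)] → w = 0.00
Rules with consequent 'normal': {R1, R3} → strengths 0.03, 0.00
Aggregate via t-conorm [min(1, a+b)]: 0.03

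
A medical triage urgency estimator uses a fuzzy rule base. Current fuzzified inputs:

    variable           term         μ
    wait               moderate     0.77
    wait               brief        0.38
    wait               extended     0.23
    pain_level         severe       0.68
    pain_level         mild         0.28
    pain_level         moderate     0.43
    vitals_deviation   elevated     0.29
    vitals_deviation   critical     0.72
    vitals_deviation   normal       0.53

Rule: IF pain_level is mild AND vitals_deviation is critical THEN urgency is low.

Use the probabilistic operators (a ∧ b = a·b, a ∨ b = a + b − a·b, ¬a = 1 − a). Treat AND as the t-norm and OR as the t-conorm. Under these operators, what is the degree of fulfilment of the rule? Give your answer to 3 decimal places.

0.202

firing strength: mild=0.28, critical=0.72; AND[a·b] → w = 0.2016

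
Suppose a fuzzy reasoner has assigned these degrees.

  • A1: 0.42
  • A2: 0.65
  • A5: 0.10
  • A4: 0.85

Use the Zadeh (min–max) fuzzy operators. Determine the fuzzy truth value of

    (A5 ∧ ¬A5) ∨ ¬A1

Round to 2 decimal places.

¬A5 = 1 − 0.10 = 0.90
A5 ∧ ¬A5 = min(a, b) on (0.10, 0.90) = 0.10
¬A1 = 1 − 0.42 = 0.58
(A5 ∧ ¬A5) ∨ ¬A1 = max(a, b) on (0.10, 0.58) = 0.58

0.58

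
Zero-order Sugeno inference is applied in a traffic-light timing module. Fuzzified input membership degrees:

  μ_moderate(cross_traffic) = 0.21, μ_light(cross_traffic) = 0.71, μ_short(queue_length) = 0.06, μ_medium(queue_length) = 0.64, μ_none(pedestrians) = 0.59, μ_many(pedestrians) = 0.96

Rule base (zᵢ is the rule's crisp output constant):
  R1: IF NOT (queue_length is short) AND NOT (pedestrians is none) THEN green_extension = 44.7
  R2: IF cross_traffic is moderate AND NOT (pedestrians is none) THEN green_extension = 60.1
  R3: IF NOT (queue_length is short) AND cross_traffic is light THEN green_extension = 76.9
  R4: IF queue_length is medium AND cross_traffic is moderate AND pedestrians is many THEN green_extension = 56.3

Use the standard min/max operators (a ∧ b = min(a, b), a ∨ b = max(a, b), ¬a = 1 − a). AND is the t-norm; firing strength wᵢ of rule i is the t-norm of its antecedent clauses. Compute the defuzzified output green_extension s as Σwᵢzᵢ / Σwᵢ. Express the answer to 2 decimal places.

63.23

R1 (z=44.7): ¬short=1−0.06=0.94, ¬none=1−0.59=0.41; AND[min(a, b)] → w = 0.41
R2 (z=60.1): moderate=0.21, ¬none=1−0.59=0.41; AND[min(a, b)] → w = 0.21
R3 (z=76.9): ¬short=1−0.06=0.94, light=0.71; AND[min(a, b)] → w = 0.71
R4 (z=56.3): medium=0.64, moderate=0.21, many=0.96; AND[min(a, b)] → w = 0.21
Weighted average = (0.41·44.7 + 0.21·60.1 + 0.71·76.9 + 0.21·56.3) / (0.41 + 0.21 + 0.71 + 0.21)
  = 97.3700 / 1.5400 = 63.23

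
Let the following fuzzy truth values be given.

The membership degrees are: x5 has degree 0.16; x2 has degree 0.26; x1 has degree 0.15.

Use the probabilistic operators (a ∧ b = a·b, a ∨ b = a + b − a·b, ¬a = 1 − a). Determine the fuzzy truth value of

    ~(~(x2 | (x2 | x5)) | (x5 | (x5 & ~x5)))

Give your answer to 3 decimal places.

0.393

x2 | x5 = a + b − a·b on (0.2600, 0.1600) = 0.3784
x2 | (x2 | x5) = a + b − a·b on (0.2600, 0.3784) = 0.5400
~(x2 | (x2 | x5)) = 1 − 0.5400 = 0.4600
~x5 = 1 − 0.1600 = 0.8400
x5 & ~x5 = a·b on (0.1600, 0.8400) = 0.1344
x5 | (x5 & ~x5) = a + b − a·b on (0.1600, 0.1344) = 0.2729
~(x2 | (x2 | x5)) | (x5 | (x5 & ~x5)) = a + b − a·b on (0.4600, 0.2729) = 0.6074
~(~(x2 | (x2 | x5)) | (x5 | (x5 & ~x5))) = 1 − 0.6074 = 0.3926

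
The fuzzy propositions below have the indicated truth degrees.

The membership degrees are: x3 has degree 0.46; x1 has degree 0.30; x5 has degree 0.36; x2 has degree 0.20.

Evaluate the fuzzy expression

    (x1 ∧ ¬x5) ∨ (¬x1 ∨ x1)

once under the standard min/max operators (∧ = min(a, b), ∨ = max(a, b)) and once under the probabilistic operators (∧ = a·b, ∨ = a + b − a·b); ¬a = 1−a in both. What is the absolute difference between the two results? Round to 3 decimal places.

Under standard min/max:
  ¬x5 = 1 − 0.36 = 0.64
  x1 ∧ ¬x5 = min(a, b) on (0.30, 0.64) = 0.30
  ¬x1 = 1 − 0.30 = 0.70
  ¬x1 ∨ x1 = max(a, b) on (0.70, 0.30) = 0.70
  (x1 ∧ ¬x5) ∨ (¬x1 ∨ x1) = max(a, b) on (0.30, 0.70) = 0.70
  → value = 0.7000
Under probabilistic:
  ¬x5 = 1 − 0.3600 = 0.6400
  x1 ∧ ¬x5 = a·b on (0.3000, 0.6400) = 0.1920
  ¬x1 = 1 − 0.3000 = 0.7000
  ¬x1 ∨ x1 = a + b − a·b on (0.7000, 0.3000) = 0.7900
  (x1 ∧ ¬x5) ∨ (¬x1 ∨ x1) = a + b − a·b on (0.1920, 0.7900) = 0.8303
  → value = 0.8303
|0.7000 − 0.8303| = 0.130

0.130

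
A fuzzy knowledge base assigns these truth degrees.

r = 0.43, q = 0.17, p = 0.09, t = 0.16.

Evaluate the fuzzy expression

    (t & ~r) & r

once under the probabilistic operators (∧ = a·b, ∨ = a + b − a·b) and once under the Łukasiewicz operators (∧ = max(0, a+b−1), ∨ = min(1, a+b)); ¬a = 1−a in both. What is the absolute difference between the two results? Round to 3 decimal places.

Under probabilistic:
  ~r = 1 − 0.4300 = 0.5700
  t & ~r = a·b on (0.1600, 0.5700) = 0.0912
  (t & ~r) & r = a·b on (0.0912, 0.4300) = 0.0392
  → value = 0.0392
Under Łukasiewicz:
  ~r = 1 − 0.43 = 0.57
  t & ~r = max(0, a+b−1) on (0.16, 0.57) = 0.00
  (t & ~r) & r = max(0, a+b−1) on (0.00, 0.43) = 0.00
  → value = 0.0000
|0.0392 − 0.0000| = 0.039

0.039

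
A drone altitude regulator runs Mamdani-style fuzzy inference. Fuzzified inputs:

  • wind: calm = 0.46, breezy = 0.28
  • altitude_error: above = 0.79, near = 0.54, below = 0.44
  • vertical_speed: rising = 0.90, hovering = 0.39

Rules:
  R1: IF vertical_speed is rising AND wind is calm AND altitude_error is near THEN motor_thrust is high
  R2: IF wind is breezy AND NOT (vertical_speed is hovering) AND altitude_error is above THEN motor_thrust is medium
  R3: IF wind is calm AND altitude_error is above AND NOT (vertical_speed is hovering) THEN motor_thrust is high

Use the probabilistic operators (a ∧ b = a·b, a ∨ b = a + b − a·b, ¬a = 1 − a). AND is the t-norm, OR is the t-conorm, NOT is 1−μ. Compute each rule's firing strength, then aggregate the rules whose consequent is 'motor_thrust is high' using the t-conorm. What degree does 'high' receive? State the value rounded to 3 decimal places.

0.396

R1: rising=0.90, calm=0.46, near=0.54; AND[a·b] → w = 0.2236
R2: breezy=0.28, ¬hovering=1−0.39=0.61, above=0.79; AND[a·b] → w = 0.1349
R3: calm=0.46, above=0.79, ¬hovering=1−0.39=0.61; AND[a·b] → w = 0.2217
Rules with consequent 'high': {R1, R3} → strengths 0.2236, 0.2217
Aggregate via t-conorm [a + b − a·b]: 0.3957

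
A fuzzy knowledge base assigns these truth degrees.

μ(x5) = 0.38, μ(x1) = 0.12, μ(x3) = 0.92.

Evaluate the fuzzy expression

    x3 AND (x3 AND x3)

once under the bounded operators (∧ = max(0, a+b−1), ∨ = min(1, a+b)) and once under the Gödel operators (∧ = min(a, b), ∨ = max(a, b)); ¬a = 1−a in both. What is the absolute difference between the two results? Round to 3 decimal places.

0.160

Under bounded:
  x3 AND x3 = max(0, a+b−1) on (0.92, 0.92) = 0.84
  x3 AND (x3 AND x3) = max(0, a+b−1) on (0.92, 0.84) = 0.76
  → value = 0.7600
Under Gödel:
  x3 AND x3 = min(a, b) on (0.92, 0.92) = 0.92
  x3 AND (x3 AND x3) = min(a, b) on (0.92, 0.92) = 0.92
  → value = 0.9200
|0.7600 − 0.9200| = 0.160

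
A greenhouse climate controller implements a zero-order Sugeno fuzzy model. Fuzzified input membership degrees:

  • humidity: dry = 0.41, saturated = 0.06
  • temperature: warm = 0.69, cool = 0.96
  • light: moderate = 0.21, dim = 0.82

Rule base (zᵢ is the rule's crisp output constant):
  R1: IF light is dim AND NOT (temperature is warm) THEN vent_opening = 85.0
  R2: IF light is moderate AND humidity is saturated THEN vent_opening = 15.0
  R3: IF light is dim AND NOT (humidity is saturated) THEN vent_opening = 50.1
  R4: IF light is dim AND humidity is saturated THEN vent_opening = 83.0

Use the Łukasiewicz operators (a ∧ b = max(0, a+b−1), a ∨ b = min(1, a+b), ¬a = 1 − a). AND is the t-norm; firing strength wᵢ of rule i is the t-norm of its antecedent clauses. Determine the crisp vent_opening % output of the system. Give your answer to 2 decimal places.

55.20

R1 (z=85.0): dim=0.82, ¬warm=1−0.69=0.31; AND[max(0, a+b−1)] → w = 0.13
R2 (z=15.0): moderate=0.21, saturated=0.06; AND[max(0, a+b−1)] → w = 0.00
R3 (z=50.1): dim=0.82, ¬saturated=1−0.06=0.94; AND[max(0, a+b−1)] → w = 0.76
R4 (z=83.0): dim=0.82, saturated=0.06; AND[max(0, a+b−1)] → w = 0.00
Weighted average = (0.13·85.0 + 0.00·15.0 + 0.76·50.1 + 0.00·83.0) / (0.13 + 0.00 + 0.76 + 0.00)
  = 49.1260 / 0.8900 = 55.20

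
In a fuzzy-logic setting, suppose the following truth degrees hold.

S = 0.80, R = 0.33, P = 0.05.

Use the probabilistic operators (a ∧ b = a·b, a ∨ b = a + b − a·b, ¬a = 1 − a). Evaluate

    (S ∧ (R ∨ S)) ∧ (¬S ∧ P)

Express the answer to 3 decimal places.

0.007

R ∨ S = a + b − a·b on (0.3300, 0.8000) = 0.8660
S ∧ (R ∨ S) = a·b on (0.8000, 0.8660) = 0.6928
¬S = 1 − 0.8000 = 0.2000
¬S ∧ P = a·b on (0.2000, 0.0500) = 0.0100
(S ∧ (R ∨ S)) ∧ (¬S ∧ P) = a·b on (0.6928, 0.0100) = 0.0069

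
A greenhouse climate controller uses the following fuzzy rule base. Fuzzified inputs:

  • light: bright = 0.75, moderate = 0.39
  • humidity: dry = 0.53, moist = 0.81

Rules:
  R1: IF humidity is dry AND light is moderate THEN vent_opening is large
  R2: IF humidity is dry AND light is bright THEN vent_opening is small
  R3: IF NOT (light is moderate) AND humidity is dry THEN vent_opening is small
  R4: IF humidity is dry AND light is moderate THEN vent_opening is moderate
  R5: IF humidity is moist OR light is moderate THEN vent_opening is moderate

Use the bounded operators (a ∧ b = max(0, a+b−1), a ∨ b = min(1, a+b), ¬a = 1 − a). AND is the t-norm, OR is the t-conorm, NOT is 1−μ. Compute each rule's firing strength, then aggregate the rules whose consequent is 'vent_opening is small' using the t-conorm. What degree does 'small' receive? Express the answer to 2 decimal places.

R1: dry=0.53, moderate=0.39; AND[max(0, a+b−1)] → w = 0.00
R2: dry=0.53, bright=0.75; AND[max(0, a+b−1)] → w = 0.28
R3: ¬moderate=1−0.39=0.61, dry=0.53; AND[max(0, a+b−1)] → w = 0.14
R4: dry=0.53, moderate=0.39; AND[max(0, a+b−1)] → w = 0.00
R5: moist=0.81, moderate=0.39; OR[min(1, a+b)] → w = 1.00
Rules with consequent 'small': {R2, R3} → strengths 0.28, 0.14
Aggregate via t-conorm [min(1, a+b)]: 0.42

0.42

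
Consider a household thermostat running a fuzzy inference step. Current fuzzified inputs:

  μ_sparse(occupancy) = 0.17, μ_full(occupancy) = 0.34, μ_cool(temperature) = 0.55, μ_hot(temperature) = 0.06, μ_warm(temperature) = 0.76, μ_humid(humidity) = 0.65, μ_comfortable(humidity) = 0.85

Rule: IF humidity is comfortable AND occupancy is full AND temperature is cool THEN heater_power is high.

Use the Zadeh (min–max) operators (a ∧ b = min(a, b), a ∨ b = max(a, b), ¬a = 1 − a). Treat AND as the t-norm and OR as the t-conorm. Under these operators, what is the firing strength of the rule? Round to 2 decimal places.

0.34

firing strength: comfortable=0.85, full=0.34, cool=0.55; AND[min(a, b)] → w = 0.34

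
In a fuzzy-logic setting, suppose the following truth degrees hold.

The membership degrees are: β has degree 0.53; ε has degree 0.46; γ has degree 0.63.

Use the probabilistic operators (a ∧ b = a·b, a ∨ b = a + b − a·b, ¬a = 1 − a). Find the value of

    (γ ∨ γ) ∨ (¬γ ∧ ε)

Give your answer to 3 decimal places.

0.886

γ ∨ γ = a + b − a·b on (0.6300, 0.6300) = 0.8631
¬γ = 1 − 0.6300 = 0.3700
¬γ ∧ ε = a·b on (0.3700, 0.4600) = 0.1702
(γ ∨ γ) ∨ (¬γ ∧ ε) = a + b − a·b on (0.8631, 0.1702) = 0.8864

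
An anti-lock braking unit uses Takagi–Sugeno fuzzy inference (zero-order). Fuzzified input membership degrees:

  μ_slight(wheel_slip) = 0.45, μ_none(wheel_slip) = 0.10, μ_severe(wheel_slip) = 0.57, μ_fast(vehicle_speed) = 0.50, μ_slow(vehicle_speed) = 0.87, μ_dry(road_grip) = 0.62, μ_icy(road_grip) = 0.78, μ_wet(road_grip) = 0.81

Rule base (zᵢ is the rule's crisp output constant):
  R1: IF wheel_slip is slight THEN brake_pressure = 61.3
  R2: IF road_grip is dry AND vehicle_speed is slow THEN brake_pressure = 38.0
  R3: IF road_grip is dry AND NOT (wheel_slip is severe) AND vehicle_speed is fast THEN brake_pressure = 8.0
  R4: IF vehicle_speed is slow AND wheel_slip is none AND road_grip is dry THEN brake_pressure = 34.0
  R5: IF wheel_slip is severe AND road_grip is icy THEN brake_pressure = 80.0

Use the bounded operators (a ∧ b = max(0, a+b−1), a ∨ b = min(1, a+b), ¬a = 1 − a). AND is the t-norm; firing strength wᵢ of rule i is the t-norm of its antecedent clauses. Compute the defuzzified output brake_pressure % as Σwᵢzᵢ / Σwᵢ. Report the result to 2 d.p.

R1 (z=61.3): slight=0.45 → w = 0.45
R2 (z=38.0): dry=0.62, slow=0.87; AND[max(0, a+b−1)] → w = 0.49
R3 (z=8.0): dry=0.62, ¬severe=1−0.57=0.43, fast=0.50; AND[max(0, a+b−1)] → w = 0.00
R4 (z=34.0): slow=0.87, none=0.10, dry=0.62; AND[max(0, a+b−1)] → w = 0.00
R5 (z=80.0): severe=0.57, icy=0.78; AND[max(0, a+b−1)] → w = 0.35
Weighted average = (0.45·61.3 + 0.49·38.0 + 0.00·8.0 + 0.00·34.0 + 0.35·80.0) / (0.45 + 0.49 + 0.00 + 0.00 + 0.35)
  = 74.2050 / 1.2900 = 57.52

57.52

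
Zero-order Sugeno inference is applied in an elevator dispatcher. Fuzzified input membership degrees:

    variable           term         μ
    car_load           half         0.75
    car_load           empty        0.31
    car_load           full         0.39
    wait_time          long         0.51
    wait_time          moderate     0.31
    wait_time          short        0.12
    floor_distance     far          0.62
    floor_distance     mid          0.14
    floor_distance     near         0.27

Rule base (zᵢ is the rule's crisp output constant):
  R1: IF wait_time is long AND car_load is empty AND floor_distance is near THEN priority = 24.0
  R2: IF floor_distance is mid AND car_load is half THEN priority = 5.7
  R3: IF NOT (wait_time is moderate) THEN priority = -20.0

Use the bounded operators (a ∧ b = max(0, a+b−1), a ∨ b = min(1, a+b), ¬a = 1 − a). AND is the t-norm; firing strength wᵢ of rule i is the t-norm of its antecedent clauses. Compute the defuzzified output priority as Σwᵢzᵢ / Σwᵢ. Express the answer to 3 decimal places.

R1 (z=24.0): long=0.51, empty=0.31, near=0.27; AND[max(0, a+b−1)] → w = 0.00
R2 (z=5.7): mid=0.14, half=0.75; AND[max(0, a+b−1)] → w = 0.00
R3 (z=-20.0): ¬moderate=1−0.31=0.69 → w = 0.69
Weighted average = (0.00·24.0 + 0.00·5.7 + 0.69·-20.0) / (0.00 + 0.00 + 0.69)
  = -13.8000 / 0.6900 = -20.000

-20.000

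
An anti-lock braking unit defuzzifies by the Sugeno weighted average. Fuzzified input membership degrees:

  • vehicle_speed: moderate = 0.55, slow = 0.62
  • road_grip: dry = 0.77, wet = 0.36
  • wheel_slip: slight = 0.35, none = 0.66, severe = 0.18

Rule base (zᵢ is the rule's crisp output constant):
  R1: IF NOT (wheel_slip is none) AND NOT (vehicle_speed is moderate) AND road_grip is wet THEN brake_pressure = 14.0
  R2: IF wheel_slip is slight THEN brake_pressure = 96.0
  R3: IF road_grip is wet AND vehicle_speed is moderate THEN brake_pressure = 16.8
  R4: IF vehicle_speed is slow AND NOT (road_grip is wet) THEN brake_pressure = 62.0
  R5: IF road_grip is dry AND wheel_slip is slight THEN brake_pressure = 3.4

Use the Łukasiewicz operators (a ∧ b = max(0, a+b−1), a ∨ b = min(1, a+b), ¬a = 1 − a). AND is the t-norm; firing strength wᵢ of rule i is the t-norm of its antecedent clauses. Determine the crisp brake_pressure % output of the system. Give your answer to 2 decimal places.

R1 (z=14.0): ¬none=1−0.66=0.34, ¬moderate=1−0.55=0.45, wet=0.36; AND[max(0, a+b−1)] → w = 0.00
R2 (z=96.0): slight=0.35 → w = 0.35
R3 (z=16.8): wet=0.36, moderate=0.55; AND[max(0, a+b−1)] → w = 0.00
R4 (z=62.0): slow=0.62, ¬wet=1−0.36=0.64; AND[max(0, a+b−1)] → w = 0.26
R5 (z=3.4): dry=0.77, slight=0.35; AND[max(0, a+b−1)] → w = 0.12
Weighted average = (0.00·14.0 + 0.35·96.0 + 0.00·16.8 + 0.26·62.0 + 0.12·3.4) / (0.00 + 0.35 + 0.00 + 0.26 + 0.12)
  = 50.1280 / 0.7300 = 68.67

68.67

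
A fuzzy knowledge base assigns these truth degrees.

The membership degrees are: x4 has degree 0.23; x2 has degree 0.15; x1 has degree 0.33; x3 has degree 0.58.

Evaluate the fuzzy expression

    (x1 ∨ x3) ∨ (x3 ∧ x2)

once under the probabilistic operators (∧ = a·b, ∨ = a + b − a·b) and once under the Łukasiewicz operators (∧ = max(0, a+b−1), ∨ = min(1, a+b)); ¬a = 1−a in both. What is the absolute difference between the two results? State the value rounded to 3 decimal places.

Under probabilistic:
  x1 ∨ x3 = a + b − a·b on (0.3300, 0.5800) = 0.7186
  x3 ∧ x2 = a·b on (0.5800, 0.1500) = 0.0870
  (x1 ∨ x3) ∨ (x3 ∧ x2) = a + b − a·b on (0.7186, 0.0870) = 0.7431
  → value = 0.7431
Under Łukasiewicz:
  x1 ∨ x3 = min(1, a+b) on (0.33, 0.58) = 0.91
  x3 ∧ x2 = max(0, a+b−1) on (0.58, 0.15) = 0.00
  (x1 ∨ x3) ∨ (x3 ∧ x2) = min(1, a+b) on (0.91, 0.00) = 0.91
  → value = 0.9100
|0.7431 − 0.9100| = 0.167

0.167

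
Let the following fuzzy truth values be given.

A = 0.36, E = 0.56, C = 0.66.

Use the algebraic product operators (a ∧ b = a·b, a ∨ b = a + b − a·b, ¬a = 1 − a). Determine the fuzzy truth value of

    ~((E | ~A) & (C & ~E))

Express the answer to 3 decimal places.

0.756

~A = 1 − 0.3600 = 0.6400
E | ~A = a + b − a·b on (0.5600, 0.6400) = 0.8416
~E = 1 − 0.5600 = 0.4400
C & ~E = a·b on (0.6600, 0.4400) = 0.2904
(E | ~A) & (C & ~E) = a·b on (0.8416, 0.2904) = 0.2444
~((E | ~A) & (C & ~E)) = 1 − 0.2444 = 0.7556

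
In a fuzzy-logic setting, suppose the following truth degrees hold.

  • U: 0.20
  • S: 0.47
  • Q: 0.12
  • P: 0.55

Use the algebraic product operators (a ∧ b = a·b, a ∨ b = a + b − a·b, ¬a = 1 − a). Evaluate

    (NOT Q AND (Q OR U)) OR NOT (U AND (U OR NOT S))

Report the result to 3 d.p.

NOT Q = 1 − 0.1200 = 0.8800
Q OR U = a + b − a·b on (0.1200, 0.2000) = 0.2960
NOT Q AND (Q OR U) = a·b on (0.8800, 0.2960) = 0.2605
NOT S = 1 − 0.4700 = 0.5300
U OR NOT S = a + b − a·b on (0.2000, 0.5300) = 0.6240
U AND (U OR NOT S) = a·b on (0.2000, 0.6240) = 0.1248
NOT (U AND (U OR NOT S)) = 1 − 0.1248 = 0.8752
(NOT Q AND (Q OR U)) OR NOT (U AND (U OR NOT S)) = a + b − a·b on (0.2605, 0.8752) = 0.9077

0.908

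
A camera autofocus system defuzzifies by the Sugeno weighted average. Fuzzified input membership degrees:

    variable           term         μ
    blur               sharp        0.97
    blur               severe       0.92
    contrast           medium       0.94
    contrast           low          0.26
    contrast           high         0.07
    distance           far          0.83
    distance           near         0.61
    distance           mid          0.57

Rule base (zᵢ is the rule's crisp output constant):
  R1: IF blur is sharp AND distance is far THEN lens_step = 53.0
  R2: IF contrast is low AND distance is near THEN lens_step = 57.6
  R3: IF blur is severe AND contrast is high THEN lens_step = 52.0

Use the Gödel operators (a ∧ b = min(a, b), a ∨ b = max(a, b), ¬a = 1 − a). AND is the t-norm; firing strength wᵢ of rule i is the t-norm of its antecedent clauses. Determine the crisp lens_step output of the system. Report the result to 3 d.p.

R1 (z=53.0): sharp=0.97, far=0.83; AND[min(a, b)] → w = 0.83
R2 (z=57.6): low=0.26, near=0.61; AND[min(a, b)] → w = 0.26
R3 (z=52.0): severe=0.92, high=0.07; AND[min(a, b)] → w = 0.07
Weighted average = (0.83·53.0 + 0.26·57.6 + 0.07·52.0) / (0.83 + 0.26 + 0.07)
  = 62.6060 / 1.1600 = 53.971

53.971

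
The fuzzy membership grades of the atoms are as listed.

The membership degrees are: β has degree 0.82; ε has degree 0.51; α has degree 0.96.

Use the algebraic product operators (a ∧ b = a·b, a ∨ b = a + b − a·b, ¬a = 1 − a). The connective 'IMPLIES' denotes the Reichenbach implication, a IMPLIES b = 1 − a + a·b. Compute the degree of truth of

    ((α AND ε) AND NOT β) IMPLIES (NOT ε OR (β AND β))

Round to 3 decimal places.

α AND ε = a·b on (0.9600, 0.5100) = 0.4896
NOT β = 1 − 0.8200 = 0.1800
(α AND ε) AND NOT β = a·b on (0.4896, 0.1800) = 0.0881
NOT ε = 1 − 0.5100 = 0.4900
β AND β = a·b on (0.8200, 0.8200) = 0.6724
NOT ε OR (β AND β) = a + b − a·b on (0.4900, 0.6724) = 0.8329
((α AND ε) AND NOT β) IMPLIES (NOT ε OR (β AND β))  [Reichenbach: 1 − a + a·b] with a=0.0881, b=0.8329 → 0.9853

0.985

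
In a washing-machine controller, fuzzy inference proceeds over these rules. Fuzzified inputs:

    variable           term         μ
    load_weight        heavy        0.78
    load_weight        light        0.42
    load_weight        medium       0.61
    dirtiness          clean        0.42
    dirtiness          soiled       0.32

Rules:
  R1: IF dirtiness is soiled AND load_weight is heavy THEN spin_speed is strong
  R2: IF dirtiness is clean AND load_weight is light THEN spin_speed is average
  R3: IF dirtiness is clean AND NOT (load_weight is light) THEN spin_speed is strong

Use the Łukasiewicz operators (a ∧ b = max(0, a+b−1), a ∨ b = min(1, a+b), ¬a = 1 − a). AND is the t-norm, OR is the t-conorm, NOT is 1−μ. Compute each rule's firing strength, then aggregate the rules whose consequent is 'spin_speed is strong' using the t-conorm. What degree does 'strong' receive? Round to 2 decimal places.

0.10

R1: soiled=0.32, heavy=0.78; AND[max(0, a+b−1)] → w = 0.10
R2: clean=0.42, light=0.42; AND[max(0, a+b−1)] → w = 0.00
R3: clean=0.42, ¬light=1−0.42=0.58; AND[max(0, a+b−1)] → w = 0.00
Rules with consequent 'strong': {R1, R3} → strengths 0.10, 0.00
Aggregate via t-conorm [min(1, a+b)]: 0.10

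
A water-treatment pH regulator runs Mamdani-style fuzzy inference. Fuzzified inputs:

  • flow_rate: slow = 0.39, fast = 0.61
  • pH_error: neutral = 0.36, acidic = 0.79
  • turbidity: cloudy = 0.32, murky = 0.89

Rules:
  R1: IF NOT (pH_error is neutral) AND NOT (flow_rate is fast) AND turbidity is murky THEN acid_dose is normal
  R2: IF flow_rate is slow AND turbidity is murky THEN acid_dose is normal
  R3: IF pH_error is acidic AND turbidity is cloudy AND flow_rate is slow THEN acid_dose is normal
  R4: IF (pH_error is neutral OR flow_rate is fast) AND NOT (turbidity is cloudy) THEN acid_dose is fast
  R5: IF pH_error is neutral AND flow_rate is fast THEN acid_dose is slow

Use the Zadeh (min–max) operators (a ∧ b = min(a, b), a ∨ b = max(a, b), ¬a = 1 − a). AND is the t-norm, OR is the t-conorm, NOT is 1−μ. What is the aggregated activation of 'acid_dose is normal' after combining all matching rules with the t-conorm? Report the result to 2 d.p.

0.39

R1: ¬neutral=1−0.36=0.64, ¬fast=1−0.61=0.39, murky=0.89; AND[min(a, b)] → w = 0.39
R2: slow=0.39, murky=0.89; AND[min(a, b)] → w = 0.39
R3: acidic=0.79, cloudy=0.32, slow=0.39; AND[min(a, b)] → w = 0.32
R4: (neutral=0.36 OR fast=0.61) = 0.61; AND[min(a, b)] with ¬cloudy=1−0.32=0.68 → w = 0.61
R5: neutral=0.36, fast=0.61; AND[min(a, b)] → w = 0.36
Rules with consequent 'normal': {R1, R2, R3} → strengths 0.39, 0.39, 0.32
Aggregate via t-conorm [max(a, b)]: 0.39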